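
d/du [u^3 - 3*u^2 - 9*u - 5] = 3*u^2 - 6*u - 9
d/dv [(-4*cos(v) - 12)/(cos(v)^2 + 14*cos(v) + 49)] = 4*(1 - cos(v))*sin(v)/(cos(v) + 7)^3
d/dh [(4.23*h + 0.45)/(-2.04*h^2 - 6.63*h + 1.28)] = (8.6292*h^2 + 1.836*h + 8.3979)/(4.1616*h^4 + 27.0504*h^3 + 38.7345*h^2 - 16.9728*h + 1.6384)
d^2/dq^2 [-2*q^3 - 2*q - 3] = -12*q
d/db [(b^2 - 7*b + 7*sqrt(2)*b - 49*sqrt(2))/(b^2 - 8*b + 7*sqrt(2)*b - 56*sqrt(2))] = -1/(b^2 - 16*b + 64)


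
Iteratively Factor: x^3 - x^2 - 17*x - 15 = (x + 3)*(x^2 - 4*x - 5) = (x + 1)*(x + 3)*(x - 5)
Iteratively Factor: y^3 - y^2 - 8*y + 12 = (y + 3)*(y^2 - 4*y + 4) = (y - 2)*(y + 3)*(y - 2)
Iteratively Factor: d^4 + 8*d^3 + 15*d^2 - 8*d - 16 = (d + 4)*(d^3 + 4*d^2 - d - 4) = (d - 1)*(d + 4)*(d^2 + 5*d + 4) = (d - 1)*(d + 1)*(d + 4)*(d + 4)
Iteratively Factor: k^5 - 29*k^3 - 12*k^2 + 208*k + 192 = (k + 1)*(k^4 - k^3 - 28*k^2 + 16*k + 192) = (k - 4)*(k + 1)*(k^3 + 3*k^2 - 16*k - 48) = (k - 4)*(k + 1)*(k + 3)*(k^2 - 16) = (k - 4)^2*(k + 1)*(k + 3)*(k + 4)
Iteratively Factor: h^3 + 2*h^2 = (h)*(h^2 + 2*h) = h*(h + 2)*(h)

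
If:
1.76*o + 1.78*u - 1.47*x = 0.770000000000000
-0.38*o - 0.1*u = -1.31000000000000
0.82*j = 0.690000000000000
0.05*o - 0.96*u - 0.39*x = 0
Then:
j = 0.84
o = 3.69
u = -0.93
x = 2.77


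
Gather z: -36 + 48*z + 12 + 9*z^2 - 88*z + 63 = 9*z^2 - 40*z + 39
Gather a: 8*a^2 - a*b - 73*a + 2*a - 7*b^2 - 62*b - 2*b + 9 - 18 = 8*a^2 + a*(-b - 71) - 7*b^2 - 64*b - 9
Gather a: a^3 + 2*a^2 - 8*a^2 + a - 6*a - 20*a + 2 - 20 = a^3 - 6*a^2 - 25*a - 18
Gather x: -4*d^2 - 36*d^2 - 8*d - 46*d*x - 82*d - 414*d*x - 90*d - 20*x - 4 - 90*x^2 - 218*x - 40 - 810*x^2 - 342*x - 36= -40*d^2 - 180*d - 900*x^2 + x*(-460*d - 580) - 80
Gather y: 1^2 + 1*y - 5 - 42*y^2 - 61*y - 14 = -42*y^2 - 60*y - 18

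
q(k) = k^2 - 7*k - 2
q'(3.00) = -1.00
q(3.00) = -14.00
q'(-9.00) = -25.00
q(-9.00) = 142.00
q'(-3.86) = -14.72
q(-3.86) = 39.92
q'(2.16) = -2.68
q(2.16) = -12.45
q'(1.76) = -3.48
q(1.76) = -11.22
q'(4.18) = 1.36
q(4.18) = -13.79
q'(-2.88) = -12.76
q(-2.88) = 26.45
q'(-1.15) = -9.30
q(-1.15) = 7.37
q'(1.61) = -3.78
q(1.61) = -10.68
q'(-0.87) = -8.74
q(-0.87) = 4.85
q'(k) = 2*k - 7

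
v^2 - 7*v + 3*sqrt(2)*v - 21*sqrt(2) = (v - 7)*(v + 3*sqrt(2))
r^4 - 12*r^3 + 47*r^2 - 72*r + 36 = (r - 6)*(r - 3)*(r - 2)*(r - 1)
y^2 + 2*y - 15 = (y - 3)*(y + 5)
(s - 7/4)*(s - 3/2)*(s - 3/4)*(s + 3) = s^4 - s^3 - 111*s^2/16 + 423*s/32 - 189/32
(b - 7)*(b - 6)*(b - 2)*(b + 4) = b^4 - 11*b^3 + 8*b^2 + 188*b - 336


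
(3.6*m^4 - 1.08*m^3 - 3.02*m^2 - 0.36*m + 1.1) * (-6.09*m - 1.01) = -21.924*m^5 + 2.9412*m^4 + 19.4826*m^3 + 5.2426*m^2 - 6.3354*m - 1.111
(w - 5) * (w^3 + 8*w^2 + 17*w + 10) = w^4 + 3*w^3 - 23*w^2 - 75*w - 50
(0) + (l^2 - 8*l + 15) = l^2 - 8*l + 15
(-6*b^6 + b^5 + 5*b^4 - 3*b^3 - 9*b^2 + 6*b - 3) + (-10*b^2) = -6*b^6 + b^5 + 5*b^4 - 3*b^3 - 19*b^2 + 6*b - 3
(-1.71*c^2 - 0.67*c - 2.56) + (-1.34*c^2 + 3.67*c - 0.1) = -3.05*c^2 + 3.0*c - 2.66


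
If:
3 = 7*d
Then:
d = 3/7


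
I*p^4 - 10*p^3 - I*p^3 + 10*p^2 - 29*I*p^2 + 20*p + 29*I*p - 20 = (p + I)*(p + 4*I)*(p + 5*I)*(I*p - I)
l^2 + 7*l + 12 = (l + 3)*(l + 4)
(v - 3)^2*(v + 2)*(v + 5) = v^4 + v^3 - 23*v^2 + 3*v + 90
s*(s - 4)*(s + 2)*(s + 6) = s^4 + 4*s^3 - 20*s^2 - 48*s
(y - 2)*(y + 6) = y^2 + 4*y - 12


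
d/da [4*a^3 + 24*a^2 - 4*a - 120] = 12*a^2 + 48*a - 4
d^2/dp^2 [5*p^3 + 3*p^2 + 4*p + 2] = 30*p + 6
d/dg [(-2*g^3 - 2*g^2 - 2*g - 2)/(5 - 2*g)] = 2*(4*g^3 - 13*g^2 - 10*g - 7)/(4*g^2 - 20*g + 25)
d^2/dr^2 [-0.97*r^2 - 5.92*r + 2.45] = -1.94000000000000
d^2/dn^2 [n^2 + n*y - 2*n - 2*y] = 2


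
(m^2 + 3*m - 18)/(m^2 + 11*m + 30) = (m - 3)/(m + 5)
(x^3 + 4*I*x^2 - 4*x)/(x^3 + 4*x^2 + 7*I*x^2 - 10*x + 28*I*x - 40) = x*(x + 2*I)/(x^2 + x*(4 + 5*I) + 20*I)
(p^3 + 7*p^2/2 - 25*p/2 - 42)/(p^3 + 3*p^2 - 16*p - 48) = (p - 7/2)/(p - 4)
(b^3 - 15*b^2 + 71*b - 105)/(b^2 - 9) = (b^2 - 12*b + 35)/(b + 3)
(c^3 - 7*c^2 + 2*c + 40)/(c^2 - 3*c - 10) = c - 4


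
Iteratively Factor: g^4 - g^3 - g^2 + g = (g - 1)*(g^3 - g) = (g - 1)^2*(g^2 + g) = (g - 1)^2*(g + 1)*(g)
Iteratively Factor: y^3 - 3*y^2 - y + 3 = (y + 1)*(y^2 - 4*y + 3) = (y - 1)*(y + 1)*(y - 3)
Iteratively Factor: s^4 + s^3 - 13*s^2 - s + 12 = (s - 3)*(s^3 + 4*s^2 - s - 4) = (s - 3)*(s + 4)*(s^2 - 1) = (s - 3)*(s - 1)*(s + 4)*(s + 1)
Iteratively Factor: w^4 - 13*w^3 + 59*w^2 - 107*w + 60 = (w - 1)*(w^3 - 12*w^2 + 47*w - 60) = (w - 3)*(w - 1)*(w^2 - 9*w + 20) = (w - 4)*(w - 3)*(w - 1)*(w - 5)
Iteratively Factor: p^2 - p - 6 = (p + 2)*(p - 3)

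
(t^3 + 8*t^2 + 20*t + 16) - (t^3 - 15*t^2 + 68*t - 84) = 23*t^2 - 48*t + 100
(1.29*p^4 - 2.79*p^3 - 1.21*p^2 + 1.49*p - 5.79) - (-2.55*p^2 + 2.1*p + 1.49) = 1.29*p^4 - 2.79*p^3 + 1.34*p^2 - 0.61*p - 7.28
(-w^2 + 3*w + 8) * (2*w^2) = -2*w^4 + 6*w^3 + 16*w^2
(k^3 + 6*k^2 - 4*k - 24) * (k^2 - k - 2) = k^5 + 5*k^4 - 12*k^3 - 32*k^2 + 32*k + 48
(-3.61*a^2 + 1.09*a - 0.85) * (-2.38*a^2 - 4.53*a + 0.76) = 8.5918*a^4 + 13.7591*a^3 - 5.6583*a^2 + 4.6789*a - 0.646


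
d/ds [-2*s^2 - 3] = -4*s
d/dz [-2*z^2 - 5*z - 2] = -4*z - 5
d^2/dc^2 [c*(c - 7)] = 2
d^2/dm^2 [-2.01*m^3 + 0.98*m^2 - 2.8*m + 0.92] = 1.96 - 12.06*m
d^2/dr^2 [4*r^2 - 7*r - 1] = 8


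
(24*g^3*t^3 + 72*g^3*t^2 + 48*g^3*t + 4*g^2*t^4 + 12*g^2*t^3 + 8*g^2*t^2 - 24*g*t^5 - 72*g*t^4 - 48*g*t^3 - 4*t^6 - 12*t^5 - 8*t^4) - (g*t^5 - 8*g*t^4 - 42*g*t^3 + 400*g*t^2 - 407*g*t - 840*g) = 24*g^3*t^3 + 72*g^3*t^2 + 48*g^3*t + 4*g^2*t^4 + 12*g^2*t^3 + 8*g^2*t^2 - 25*g*t^5 - 64*g*t^4 - 6*g*t^3 - 400*g*t^2 + 407*g*t + 840*g - 4*t^6 - 12*t^5 - 8*t^4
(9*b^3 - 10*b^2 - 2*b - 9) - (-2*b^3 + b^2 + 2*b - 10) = 11*b^3 - 11*b^2 - 4*b + 1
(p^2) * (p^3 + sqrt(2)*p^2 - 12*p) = p^5 + sqrt(2)*p^4 - 12*p^3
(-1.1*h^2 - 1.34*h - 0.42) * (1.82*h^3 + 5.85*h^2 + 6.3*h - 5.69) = -2.002*h^5 - 8.8738*h^4 - 15.5334*h^3 - 4.64*h^2 + 4.9786*h + 2.3898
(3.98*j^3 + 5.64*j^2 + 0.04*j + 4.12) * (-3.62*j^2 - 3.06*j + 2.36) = -14.4076*j^5 - 32.5956*j^4 - 8.0104*j^3 - 1.7264*j^2 - 12.5128*j + 9.7232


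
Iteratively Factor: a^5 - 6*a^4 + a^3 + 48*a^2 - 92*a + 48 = (a - 1)*(a^4 - 5*a^3 - 4*a^2 + 44*a - 48) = (a - 1)*(a + 3)*(a^3 - 8*a^2 + 20*a - 16) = (a - 2)*(a - 1)*(a + 3)*(a^2 - 6*a + 8) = (a - 4)*(a - 2)*(a - 1)*(a + 3)*(a - 2)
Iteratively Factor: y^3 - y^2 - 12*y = (y + 3)*(y^2 - 4*y) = y*(y + 3)*(y - 4)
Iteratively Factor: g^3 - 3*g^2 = (g)*(g^2 - 3*g) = g^2*(g - 3)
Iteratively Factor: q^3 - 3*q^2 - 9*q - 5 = (q + 1)*(q^2 - 4*q - 5) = (q + 1)^2*(q - 5)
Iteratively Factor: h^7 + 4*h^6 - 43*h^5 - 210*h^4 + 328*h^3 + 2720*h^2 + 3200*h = (h - 5)*(h^6 + 9*h^5 + 2*h^4 - 200*h^3 - 672*h^2 - 640*h) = (h - 5)*(h + 4)*(h^5 + 5*h^4 - 18*h^3 - 128*h^2 - 160*h) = (h - 5)*(h + 2)*(h + 4)*(h^4 + 3*h^3 - 24*h^2 - 80*h) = (h - 5)*(h + 2)*(h + 4)^2*(h^3 - h^2 - 20*h) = (h - 5)^2*(h + 2)*(h + 4)^2*(h^2 + 4*h) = (h - 5)^2*(h + 2)*(h + 4)^3*(h)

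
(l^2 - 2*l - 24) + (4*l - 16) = l^2 + 2*l - 40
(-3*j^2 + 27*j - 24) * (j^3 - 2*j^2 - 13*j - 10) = -3*j^5 + 33*j^4 - 39*j^3 - 273*j^2 + 42*j + 240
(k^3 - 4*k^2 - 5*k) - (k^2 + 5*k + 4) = k^3 - 5*k^2 - 10*k - 4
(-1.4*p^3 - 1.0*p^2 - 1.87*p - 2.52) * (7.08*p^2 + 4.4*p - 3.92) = -9.912*p^5 - 13.24*p^4 - 12.1516*p^3 - 22.1496*p^2 - 3.7576*p + 9.8784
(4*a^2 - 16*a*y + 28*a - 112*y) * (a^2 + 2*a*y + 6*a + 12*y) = 4*a^4 - 8*a^3*y + 52*a^3 - 32*a^2*y^2 - 104*a^2*y + 168*a^2 - 416*a*y^2 - 336*a*y - 1344*y^2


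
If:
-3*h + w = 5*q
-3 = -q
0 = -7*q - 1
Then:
No Solution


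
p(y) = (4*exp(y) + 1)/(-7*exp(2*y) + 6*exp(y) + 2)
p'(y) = (4*exp(y) + 1)*(14*exp(2*y) - 6*exp(y))/(-7*exp(2*y) + 6*exp(y) + 2)^2 + 4*exp(y)/(-7*exp(2*y) + 6*exp(y) + 2) = (28*exp(2*y) + 14*exp(y) + 2)*exp(y)/(49*exp(4*y) - 84*exp(3*y) + 8*exp(2*y) + 24*exp(y) + 4)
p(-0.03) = 3.97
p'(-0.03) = 26.90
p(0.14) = -15.55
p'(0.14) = 488.78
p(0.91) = -0.42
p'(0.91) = 0.75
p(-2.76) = 0.53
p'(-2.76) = 0.03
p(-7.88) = 0.50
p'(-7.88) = 0.00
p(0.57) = -0.87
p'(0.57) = 2.35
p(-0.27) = 1.62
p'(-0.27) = 3.54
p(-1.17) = 0.70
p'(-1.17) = 0.28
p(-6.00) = 0.50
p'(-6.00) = 0.00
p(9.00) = 0.00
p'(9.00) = 0.00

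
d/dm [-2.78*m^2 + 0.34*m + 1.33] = 0.34 - 5.56*m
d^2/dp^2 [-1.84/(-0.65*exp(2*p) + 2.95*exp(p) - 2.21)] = ((5.428 - 4.784*exp(p))*(0.65*exp(2*p) - 2.95*exp(p) + 2.21) + 1.84*(1.3*exp(p) - 2.95)*(2.6*exp(p) - 5.9)*exp(p))*exp(p)/(0.65*exp(2*p) - 2.95*exp(p) + 2.21)^3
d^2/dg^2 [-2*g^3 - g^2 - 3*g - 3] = -12*g - 2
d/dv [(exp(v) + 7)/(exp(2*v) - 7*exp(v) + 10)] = (-(exp(v) + 7)*(2*exp(v) - 7) + exp(2*v) - 7*exp(v) + 10)*exp(v)/(exp(2*v) - 7*exp(v) + 10)^2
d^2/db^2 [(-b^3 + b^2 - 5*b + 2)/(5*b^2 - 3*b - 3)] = 4*(-67*b^3 + 84*b^2 - 171*b + 51)/(125*b^6 - 225*b^5 - 90*b^4 + 243*b^3 + 54*b^2 - 81*b - 27)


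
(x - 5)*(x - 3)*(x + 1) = x^3 - 7*x^2 + 7*x + 15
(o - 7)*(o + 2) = o^2 - 5*o - 14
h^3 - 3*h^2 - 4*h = h*(h - 4)*(h + 1)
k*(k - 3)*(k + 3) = k^3 - 9*k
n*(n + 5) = n^2 + 5*n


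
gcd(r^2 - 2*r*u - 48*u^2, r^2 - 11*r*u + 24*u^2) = r - 8*u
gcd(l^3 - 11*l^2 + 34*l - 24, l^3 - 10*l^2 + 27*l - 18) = l^2 - 7*l + 6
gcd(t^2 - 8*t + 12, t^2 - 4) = t - 2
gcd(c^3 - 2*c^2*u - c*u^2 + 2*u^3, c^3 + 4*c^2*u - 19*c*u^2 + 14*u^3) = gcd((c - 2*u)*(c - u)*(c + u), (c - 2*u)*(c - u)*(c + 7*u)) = c^2 - 3*c*u + 2*u^2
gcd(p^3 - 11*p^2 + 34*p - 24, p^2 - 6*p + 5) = p - 1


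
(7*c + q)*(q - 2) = 7*c*q - 14*c + q^2 - 2*q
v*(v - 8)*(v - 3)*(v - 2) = v^4 - 13*v^3 + 46*v^2 - 48*v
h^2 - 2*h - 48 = (h - 8)*(h + 6)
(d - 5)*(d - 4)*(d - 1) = d^3 - 10*d^2 + 29*d - 20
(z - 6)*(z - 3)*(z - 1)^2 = z^4 - 11*z^3 + 37*z^2 - 45*z + 18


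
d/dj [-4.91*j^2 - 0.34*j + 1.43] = -9.82*j - 0.34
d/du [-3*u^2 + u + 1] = 1 - 6*u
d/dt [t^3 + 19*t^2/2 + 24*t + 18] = 3*t^2 + 19*t + 24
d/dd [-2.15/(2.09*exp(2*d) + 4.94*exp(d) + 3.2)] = (8.987*exp(d) + 10.621)*exp(d)/(2.09*exp(2*d) + 4.94*exp(d) + 3.2)^2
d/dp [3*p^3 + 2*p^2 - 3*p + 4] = 9*p^2 + 4*p - 3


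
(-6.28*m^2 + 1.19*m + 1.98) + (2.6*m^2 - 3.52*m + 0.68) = -3.68*m^2 - 2.33*m + 2.66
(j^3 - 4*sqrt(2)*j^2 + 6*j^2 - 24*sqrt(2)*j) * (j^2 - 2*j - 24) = j^5 - 4*sqrt(2)*j^4 + 4*j^4 - 36*j^3 - 16*sqrt(2)*j^3 - 144*j^2 + 144*sqrt(2)*j^2 + 576*sqrt(2)*j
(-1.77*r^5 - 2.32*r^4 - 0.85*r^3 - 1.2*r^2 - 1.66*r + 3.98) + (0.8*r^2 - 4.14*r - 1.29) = -1.77*r^5 - 2.32*r^4 - 0.85*r^3 - 0.4*r^2 - 5.8*r + 2.69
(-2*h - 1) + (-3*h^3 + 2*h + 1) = -3*h^3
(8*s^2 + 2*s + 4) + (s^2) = 9*s^2 + 2*s + 4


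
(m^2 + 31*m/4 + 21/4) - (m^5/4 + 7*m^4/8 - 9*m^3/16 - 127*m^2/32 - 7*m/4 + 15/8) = -m^5/4 - 7*m^4/8 + 9*m^3/16 + 159*m^2/32 + 19*m/2 + 27/8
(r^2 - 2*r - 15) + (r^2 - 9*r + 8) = 2*r^2 - 11*r - 7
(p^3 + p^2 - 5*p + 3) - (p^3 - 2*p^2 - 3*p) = 3*p^2 - 2*p + 3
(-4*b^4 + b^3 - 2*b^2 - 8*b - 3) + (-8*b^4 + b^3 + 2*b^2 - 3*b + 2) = -12*b^4 + 2*b^3 - 11*b - 1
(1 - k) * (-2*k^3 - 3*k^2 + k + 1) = 2*k^4 + k^3 - 4*k^2 + 1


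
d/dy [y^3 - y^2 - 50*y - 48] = 3*y^2 - 2*y - 50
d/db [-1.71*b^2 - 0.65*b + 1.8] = -3.42*b - 0.65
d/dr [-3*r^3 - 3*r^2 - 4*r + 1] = -9*r^2 - 6*r - 4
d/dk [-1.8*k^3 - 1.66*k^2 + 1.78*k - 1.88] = -5.4*k^2 - 3.32*k + 1.78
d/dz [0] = 0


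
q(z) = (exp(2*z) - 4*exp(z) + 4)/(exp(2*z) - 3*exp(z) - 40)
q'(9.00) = 0.00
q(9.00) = 1.00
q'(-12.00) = 0.00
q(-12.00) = -0.10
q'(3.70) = -0.03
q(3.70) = 1.00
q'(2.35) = -4.54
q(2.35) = 1.87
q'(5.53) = 0.00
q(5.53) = 1.00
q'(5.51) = 0.00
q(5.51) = 1.00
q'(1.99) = -43.06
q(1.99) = -3.35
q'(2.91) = -0.35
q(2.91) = 1.11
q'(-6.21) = 0.00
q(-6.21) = -0.10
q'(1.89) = -9.43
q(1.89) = -1.33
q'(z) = (-2*exp(2*z) + 3*exp(z))*(exp(2*z) - 4*exp(z) + 4)/(exp(2*z) - 3*exp(z) - 40)^2 + (2*exp(2*z) - 4*exp(z))/(exp(2*z) - 3*exp(z) - 40) = (exp(2*z) - 88*exp(z) + 172)*exp(z)/(exp(4*z) - 6*exp(3*z) - 71*exp(2*z) + 240*exp(z) + 1600)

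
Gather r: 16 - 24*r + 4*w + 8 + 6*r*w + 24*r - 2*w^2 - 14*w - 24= 6*r*w - 2*w^2 - 10*w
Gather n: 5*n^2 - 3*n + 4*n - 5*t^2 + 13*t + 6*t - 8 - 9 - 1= 5*n^2 + n - 5*t^2 + 19*t - 18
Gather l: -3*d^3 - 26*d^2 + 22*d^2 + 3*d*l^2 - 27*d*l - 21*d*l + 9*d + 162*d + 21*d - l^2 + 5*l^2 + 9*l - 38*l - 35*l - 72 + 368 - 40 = -3*d^3 - 4*d^2 + 192*d + l^2*(3*d + 4) + l*(-48*d - 64) + 256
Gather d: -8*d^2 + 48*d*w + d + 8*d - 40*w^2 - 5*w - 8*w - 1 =-8*d^2 + d*(48*w + 9) - 40*w^2 - 13*w - 1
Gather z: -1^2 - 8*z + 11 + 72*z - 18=64*z - 8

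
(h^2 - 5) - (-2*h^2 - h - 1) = 3*h^2 + h - 4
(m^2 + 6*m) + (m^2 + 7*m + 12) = 2*m^2 + 13*m + 12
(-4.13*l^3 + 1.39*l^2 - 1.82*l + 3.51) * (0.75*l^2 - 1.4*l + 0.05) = -3.0975*l^5 + 6.8245*l^4 - 3.5175*l^3 + 5.25*l^2 - 5.005*l + 0.1755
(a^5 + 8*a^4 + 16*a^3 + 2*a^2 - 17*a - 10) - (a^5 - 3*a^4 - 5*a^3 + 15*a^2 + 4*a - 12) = 11*a^4 + 21*a^3 - 13*a^2 - 21*a + 2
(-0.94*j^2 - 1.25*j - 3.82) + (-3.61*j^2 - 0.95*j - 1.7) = -4.55*j^2 - 2.2*j - 5.52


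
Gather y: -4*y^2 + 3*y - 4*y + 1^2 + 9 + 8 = -4*y^2 - y + 18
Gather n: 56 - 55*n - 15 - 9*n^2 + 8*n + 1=-9*n^2 - 47*n + 42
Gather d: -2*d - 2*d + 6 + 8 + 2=16 - 4*d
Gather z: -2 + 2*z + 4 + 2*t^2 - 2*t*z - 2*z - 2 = 2*t^2 - 2*t*z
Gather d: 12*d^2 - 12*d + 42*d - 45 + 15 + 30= 12*d^2 + 30*d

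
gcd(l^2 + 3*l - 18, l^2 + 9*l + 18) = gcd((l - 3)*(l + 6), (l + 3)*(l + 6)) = l + 6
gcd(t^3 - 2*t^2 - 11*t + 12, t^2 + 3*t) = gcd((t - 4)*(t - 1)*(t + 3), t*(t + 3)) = t + 3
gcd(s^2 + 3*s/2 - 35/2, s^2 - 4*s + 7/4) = s - 7/2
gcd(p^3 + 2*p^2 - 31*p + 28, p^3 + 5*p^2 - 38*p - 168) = p + 7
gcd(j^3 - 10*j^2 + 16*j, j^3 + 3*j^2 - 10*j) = j^2 - 2*j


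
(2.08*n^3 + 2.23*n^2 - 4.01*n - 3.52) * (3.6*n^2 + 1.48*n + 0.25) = 7.488*n^5 + 11.1064*n^4 - 10.6156*n^3 - 18.0493*n^2 - 6.2121*n - 0.88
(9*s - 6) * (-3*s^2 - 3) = -27*s^3 + 18*s^2 - 27*s + 18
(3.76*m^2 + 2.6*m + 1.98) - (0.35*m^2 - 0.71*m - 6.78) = 3.41*m^2 + 3.31*m + 8.76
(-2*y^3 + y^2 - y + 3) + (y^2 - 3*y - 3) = -2*y^3 + 2*y^2 - 4*y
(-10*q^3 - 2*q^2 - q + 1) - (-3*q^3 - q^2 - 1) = -7*q^3 - q^2 - q + 2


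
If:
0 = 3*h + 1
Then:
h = -1/3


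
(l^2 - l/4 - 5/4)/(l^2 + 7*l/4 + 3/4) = (4*l - 5)/(4*l + 3)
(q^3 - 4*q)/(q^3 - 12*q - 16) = q*(q - 2)/(q^2 - 2*q - 8)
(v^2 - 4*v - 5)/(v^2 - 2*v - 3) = (v - 5)/(v - 3)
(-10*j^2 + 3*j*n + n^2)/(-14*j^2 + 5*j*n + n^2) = (5*j + n)/(7*j + n)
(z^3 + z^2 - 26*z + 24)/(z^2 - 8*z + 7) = (z^2 + 2*z - 24)/(z - 7)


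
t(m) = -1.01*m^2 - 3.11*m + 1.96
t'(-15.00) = 27.19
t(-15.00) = -178.64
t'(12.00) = -27.35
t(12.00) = -180.80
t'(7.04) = -17.33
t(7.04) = -69.99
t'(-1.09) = -0.91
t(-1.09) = 4.15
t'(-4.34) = 5.66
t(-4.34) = -3.57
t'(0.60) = -4.32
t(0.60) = -0.27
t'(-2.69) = 2.32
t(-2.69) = 3.02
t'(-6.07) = 9.15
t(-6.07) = -16.38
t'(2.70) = -8.56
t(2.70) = -13.80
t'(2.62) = -8.40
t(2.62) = -13.12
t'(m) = -2.02*m - 3.11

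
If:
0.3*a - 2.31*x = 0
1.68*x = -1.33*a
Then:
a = 0.00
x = 0.00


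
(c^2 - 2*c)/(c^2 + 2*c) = (c - 2)/(c + 2)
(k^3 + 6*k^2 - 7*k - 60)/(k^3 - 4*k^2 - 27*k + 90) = (k + 4)/(k - 6)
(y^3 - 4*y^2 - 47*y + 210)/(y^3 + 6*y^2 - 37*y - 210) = (y - 5)/(y + 5)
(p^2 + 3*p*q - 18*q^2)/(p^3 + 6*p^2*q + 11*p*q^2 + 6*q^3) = (p^2 + 3*p*q - 18*q^2)/(p^3 + 6*p^2*q + 11*p*q^2 + 6*q^3)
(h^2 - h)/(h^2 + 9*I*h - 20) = h*(h - 1)/(h^2 + 9*I*h - 20)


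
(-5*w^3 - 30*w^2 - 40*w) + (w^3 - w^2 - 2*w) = -4*w^3 - 31*w^2 - 42*w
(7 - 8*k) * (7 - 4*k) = 32*k^2 - 84*k + 49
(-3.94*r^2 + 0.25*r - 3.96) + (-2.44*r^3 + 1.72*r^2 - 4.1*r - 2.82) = -2.44*r^3 - 2.22*r^2 - 3.85*r - 6.78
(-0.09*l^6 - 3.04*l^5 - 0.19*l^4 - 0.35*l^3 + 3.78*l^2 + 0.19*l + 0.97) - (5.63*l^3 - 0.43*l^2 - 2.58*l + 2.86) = -0.09*l^6 - 3.04*l^5 - 0.19*l^4 - 5.98*l^3 + 4.21*l^2 + 2.77*l - 1.89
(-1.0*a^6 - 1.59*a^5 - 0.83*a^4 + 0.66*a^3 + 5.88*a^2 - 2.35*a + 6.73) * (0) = 0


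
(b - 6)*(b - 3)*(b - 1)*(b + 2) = b^4 - 8*b^3 + 7*b^2 + 36*b - 36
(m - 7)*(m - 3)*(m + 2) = m^3 - 8*m^2 + m + 42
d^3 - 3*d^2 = d^2*(d - 3)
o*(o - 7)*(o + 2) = o^3 - 5*o^2 - 14*o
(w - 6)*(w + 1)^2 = w^3 - 4*w^2 - 11*w - 6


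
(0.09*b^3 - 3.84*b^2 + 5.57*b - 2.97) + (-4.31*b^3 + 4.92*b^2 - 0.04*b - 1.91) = -4.22*b^3 + 1.08*b^2 + 5.53*b - 4.88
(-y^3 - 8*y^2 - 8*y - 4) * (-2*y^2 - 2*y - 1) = 2*y^5 + 18*y^4 + 33*y^3 + 32*y^2 + 16*y + 4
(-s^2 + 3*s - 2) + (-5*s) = -s^2 - 2*s - 2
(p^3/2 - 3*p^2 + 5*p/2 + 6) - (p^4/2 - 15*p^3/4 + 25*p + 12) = -p^4/2 + 17*p^3/4 - 3*p^2 - 45*p/2 - 6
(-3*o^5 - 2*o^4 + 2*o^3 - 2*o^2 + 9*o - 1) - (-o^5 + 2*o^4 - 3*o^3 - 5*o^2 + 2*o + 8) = -2*o^5 - 4*o^4 + 5*o^3 + 3*o^2 + 7*o - 9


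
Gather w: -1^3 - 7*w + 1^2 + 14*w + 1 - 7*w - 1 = 0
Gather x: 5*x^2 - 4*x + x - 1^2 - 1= 5*x^2 - 3*x - 2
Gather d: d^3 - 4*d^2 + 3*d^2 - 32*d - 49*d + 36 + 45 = d^3 - d^2 - 81*d + 81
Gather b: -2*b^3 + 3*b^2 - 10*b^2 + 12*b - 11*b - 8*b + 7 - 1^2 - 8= -2*b^3 - 7*b^2 - 7*b - 2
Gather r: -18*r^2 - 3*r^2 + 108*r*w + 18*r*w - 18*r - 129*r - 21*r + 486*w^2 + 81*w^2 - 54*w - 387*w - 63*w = -21*r^2 + r*(126*w - 168) + 567*w^2 - 504*w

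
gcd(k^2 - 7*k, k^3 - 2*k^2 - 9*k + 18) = 1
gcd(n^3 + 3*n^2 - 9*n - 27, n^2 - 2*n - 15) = n + 3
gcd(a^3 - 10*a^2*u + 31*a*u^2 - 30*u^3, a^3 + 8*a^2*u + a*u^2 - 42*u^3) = -a + 2*u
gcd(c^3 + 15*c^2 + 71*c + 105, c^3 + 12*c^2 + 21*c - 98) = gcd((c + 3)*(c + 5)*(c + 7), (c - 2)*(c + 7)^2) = c + 7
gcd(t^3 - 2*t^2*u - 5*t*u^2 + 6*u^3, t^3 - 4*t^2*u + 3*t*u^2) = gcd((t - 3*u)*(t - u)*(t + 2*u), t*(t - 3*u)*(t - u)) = t^2 - 4*t*u + 3*u^2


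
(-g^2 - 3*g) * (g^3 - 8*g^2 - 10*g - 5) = -g^5 + 5*g^4 + 34*g^3 + 35*g^2 + 15*g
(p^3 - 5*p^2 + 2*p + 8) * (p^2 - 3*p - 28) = p^5 - 8*p^4 - 11*p^3 + 142*p^2 - 80*p - 224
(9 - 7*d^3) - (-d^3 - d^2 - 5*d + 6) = -6*d^3 + d^2 + 5*d + 3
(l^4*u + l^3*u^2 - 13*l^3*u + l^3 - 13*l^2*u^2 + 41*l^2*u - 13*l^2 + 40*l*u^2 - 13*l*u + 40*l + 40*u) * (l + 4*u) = l^5*u + 5*l^4*u^2 - 13*l^4*u + l^4 + 4*l^3*u^3 - 65*l^3*u^2 + 45*l^3*u - 13*l^3 - 52*l^2*u^3 + 204*l^2*u^2 - 65*l^2*u + 40*l^2 + 160*l*u^3 - 52*l*u^2 + 200*l*u + 160*u^2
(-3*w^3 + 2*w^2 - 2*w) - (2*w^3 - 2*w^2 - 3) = -5*w^3 + 4*w^2 - 2*w + 3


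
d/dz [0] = 0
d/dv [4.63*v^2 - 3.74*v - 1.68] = 9.26*v - 3.74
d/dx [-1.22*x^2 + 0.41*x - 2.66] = 0.41 - 2.44*x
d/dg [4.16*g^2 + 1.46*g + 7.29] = 8.32*g + 1.46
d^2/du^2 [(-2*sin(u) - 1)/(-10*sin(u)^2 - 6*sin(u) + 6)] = (-50*sin(u)^5 - 70*sin(u)^4 - 125*sin(u)^3 + 63*sin(u)^2 + 243*sin(u) + 84)/(2*(5*sin(u)^2 + 3*sin(u) - 3)^3)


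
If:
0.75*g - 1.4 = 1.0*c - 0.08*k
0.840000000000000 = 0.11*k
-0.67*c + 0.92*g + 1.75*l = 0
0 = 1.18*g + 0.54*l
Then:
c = -0.67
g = 0.16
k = 7.64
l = -0.34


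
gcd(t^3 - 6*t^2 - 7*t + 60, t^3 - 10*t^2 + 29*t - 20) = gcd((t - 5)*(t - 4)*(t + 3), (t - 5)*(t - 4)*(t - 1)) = t^2 - 9*t + 20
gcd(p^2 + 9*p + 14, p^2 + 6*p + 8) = p + 2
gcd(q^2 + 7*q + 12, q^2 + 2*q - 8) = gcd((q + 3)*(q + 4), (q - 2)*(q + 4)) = q + 4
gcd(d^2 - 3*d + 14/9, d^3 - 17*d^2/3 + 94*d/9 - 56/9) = d - 7/3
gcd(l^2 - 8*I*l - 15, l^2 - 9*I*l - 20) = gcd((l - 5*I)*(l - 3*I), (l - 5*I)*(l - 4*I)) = l - 5*I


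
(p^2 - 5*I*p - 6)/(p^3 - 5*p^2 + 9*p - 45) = (p - 2*I)/(p^2 + p*(-5 + 3*I) - 15*I)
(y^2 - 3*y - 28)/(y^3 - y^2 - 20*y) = (y - 7)/(y*(y - 5))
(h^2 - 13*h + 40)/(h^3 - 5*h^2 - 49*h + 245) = (h - 8)/(h^2 - 49)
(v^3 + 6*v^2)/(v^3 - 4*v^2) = (v + 6)/(v - 4)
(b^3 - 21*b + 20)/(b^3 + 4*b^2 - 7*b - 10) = (b^2 - 5*b + 4)/(b^2 - b - 2)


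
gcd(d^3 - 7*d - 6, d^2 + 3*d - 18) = d - 3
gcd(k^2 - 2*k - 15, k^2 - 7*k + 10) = k - 5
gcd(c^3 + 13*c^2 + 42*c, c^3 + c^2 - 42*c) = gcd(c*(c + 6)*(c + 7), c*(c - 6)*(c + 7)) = c^2 + 7*c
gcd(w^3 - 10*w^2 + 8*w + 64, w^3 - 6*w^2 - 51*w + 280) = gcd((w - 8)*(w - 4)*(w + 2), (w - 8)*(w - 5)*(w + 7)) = w - 8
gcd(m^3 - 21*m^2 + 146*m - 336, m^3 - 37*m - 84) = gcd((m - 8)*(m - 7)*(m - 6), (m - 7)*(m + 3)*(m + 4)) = m - 7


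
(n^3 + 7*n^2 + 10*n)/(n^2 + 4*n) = (n^2 + 7*n + 10)/(n + 4)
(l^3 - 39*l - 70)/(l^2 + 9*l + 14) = (l^2 - 2*l - 35)/(l + 7)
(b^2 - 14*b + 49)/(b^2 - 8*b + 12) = (b^2 - 14*b + 49)/(b^2 - 8*b + 12)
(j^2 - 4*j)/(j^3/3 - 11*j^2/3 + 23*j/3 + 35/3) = 3*j*(j - 4)/(j^3 - 11*j^2 + 23*j + 35)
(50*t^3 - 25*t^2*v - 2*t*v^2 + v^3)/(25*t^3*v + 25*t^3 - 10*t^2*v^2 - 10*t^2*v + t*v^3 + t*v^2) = (10*t^2 - 3*t*v - v^2)/(t*(5*t*v + 5*t - v^2 - v))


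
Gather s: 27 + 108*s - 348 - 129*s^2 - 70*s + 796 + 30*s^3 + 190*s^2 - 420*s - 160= 30*s^3 + 61*s^2 - 382*s + 315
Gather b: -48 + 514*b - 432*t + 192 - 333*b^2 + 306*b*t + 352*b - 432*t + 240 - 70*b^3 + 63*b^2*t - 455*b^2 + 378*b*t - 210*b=-70*b^3 + b^2*(63*t - 788) + b*(684*t + 656) - 864*t + 384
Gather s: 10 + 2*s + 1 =2*s + 11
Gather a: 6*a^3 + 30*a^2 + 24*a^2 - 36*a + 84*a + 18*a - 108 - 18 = 6*a^3 + 54*a^2 + 66*a - 126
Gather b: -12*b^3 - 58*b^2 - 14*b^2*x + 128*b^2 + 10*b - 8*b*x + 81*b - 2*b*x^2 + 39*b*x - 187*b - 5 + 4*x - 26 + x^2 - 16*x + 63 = -12*b^3 + b^2*(70 - 14*x) + b*(-2*x^2 + 31*x - 96) + x^2 - 12*x + 32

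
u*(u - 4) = u^2 - 4*u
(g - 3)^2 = g^2 - 6*g + 9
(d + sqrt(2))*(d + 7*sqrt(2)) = d^2 + 8*sqrt(2)*d + 14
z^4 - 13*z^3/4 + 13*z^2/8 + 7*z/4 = z*(z - 2)*(z - 7/4)*(z + 1/2)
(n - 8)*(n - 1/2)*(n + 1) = n^3 - 15*n^2/2 - 9*n/2 + 4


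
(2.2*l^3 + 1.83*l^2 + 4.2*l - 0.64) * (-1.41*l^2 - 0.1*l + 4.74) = -3.102*l^5 - 2.8003*l^4 + 4.323*l^3 + 9.1566*l^2 + 19.972*l - 3.0336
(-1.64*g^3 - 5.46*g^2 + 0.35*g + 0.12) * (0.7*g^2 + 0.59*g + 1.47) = -1.148*g^5 - 4.7896*g^4 - 5.3872*g^3 - 7.7357*g^2 + 0.5853*g + 0.1764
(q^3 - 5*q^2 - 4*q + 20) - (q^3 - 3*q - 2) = -5*q^2 - q + 22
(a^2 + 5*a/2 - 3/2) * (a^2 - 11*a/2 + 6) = a^4 - 3*a^3 - 37*a^2/4 + 93*a/4 - 9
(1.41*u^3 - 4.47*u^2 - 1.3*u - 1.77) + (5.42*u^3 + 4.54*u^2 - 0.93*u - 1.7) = 6.83*u^3 + 0.0700000000000003*u^2 - 2.23*u - 3.47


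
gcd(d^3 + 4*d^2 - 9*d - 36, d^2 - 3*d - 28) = d + 4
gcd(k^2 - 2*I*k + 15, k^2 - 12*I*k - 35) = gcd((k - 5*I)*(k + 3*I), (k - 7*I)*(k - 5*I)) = k - 5*I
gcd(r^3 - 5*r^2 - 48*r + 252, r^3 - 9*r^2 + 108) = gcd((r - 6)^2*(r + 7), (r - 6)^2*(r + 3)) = r^2 - 12*r + 36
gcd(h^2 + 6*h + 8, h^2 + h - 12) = h + 4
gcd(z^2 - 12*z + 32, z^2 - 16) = z - 4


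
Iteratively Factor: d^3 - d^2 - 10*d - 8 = (d - 4)*(d^2 + 3*d + 2) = (d - 4)*(d + 1)*(d + 2)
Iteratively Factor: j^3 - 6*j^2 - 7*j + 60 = (j - 4)*(j^2 - 2*j - 15) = (j - 4)*(j + 3)*(j - 5)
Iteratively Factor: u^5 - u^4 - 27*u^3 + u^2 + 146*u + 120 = (u - 5)*(u^4 + 4*u^3 - 7*u^2 - 34*u - 24) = (u - 5)*(u + 2)*(u^3 + 2*u^2 - 11*u - 12) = (u - 5)*(u - 3)*(u + 2)*(u^2 + 5*u + 4) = (u - 5)*(u - 3)*(u + 2)*(u + 4)*(u + 1)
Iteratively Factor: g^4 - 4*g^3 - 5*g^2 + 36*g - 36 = (g - 3)*(g^3 - g^2 - 8*g + 12) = (g - 3)*(g + 3)*(g^2 - 4*g + 4) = (g - 3)*(g - 2)*(g + 3)*(g - 2)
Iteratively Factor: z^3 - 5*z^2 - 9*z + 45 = (z - 3)*(z^2 - 2*z - 15) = (z - 3)*(z + 3)*(z - 5)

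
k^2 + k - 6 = (k - 2)*(k + 3)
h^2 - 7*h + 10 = (h - 5)*(h - 2)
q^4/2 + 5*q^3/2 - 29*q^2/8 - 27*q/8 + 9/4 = (q/2 + 1/2)*(q - 3/2)*(q - 1/2)*(q + 6)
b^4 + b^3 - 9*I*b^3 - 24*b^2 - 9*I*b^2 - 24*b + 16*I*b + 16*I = (b + 1)*(b - 4*I)^2*(b - I)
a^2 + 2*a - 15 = (a - 3)*(a + 5)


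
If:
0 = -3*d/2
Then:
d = 0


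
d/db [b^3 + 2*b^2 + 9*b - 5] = 3*b^2 + 4*b + 9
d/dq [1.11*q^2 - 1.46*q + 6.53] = 2.22*q - 1.46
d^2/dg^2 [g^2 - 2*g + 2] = 2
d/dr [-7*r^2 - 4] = -14*r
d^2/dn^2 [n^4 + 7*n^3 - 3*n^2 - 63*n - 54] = 12*n^2 + 42*n - 6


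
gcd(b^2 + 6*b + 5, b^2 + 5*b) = b + 5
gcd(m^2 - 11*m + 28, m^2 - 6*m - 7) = m - 7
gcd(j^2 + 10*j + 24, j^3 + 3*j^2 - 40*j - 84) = 1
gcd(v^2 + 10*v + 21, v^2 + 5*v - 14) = v + 7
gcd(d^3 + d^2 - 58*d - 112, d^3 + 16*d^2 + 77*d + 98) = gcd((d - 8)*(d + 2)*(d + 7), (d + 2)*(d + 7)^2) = d^2 + 9*d + 14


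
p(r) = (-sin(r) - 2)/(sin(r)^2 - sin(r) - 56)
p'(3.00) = -0.02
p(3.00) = 0.04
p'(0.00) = 0.02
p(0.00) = 0.04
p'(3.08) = -0.02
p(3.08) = 0.04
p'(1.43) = 0.00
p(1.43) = 0.05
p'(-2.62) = -0.01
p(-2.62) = 0.03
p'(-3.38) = -0.02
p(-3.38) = 0.04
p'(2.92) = -0.02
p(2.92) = 0.04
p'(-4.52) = -0.00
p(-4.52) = 0.05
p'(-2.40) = -0.01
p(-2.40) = 0.02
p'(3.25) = -0.02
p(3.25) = 0.03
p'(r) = (-2*sin(r)*cos(r) + cos(r))*(-sin(r) - 2)/(sin(r)^2 - sin(r) - 56)^2 - cos(r)/(sin(r)^2 - sin(r) - 56)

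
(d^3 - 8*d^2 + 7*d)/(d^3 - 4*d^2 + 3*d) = (d - 7)/(d - 3)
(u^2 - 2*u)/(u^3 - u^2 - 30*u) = (2 - u)/(-u^2 + u + 30)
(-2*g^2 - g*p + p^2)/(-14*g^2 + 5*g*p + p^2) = (g + p)/(7*g + p)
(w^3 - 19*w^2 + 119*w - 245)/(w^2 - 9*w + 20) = (w^2 - 14*w + 49)/(w - 4)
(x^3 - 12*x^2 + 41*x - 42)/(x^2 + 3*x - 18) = (x^2 - 9*x + 14)/(x + 6)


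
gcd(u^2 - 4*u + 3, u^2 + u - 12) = u - 3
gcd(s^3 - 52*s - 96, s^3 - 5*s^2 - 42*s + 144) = s^2 - 2*s - 48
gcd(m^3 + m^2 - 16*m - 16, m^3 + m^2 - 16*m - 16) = m^3 + m^2 - 16*m - 16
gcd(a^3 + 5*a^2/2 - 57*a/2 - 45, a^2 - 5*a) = a - 5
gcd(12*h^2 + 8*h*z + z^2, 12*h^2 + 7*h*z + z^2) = 1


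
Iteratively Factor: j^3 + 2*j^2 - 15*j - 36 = (j - 4)*(j^2 + 6*j + 9) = (j - 4)*(j + 3)*(j + 3)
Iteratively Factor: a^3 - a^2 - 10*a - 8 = (a - 4)*(a^2 + 3*a + 2) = (a - 4)*(a + 1)*(a + 2)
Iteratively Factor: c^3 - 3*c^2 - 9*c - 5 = (c + 1)*(c^2 - 4*c - 5) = (c - 5)*(c + 1)*(c + 1)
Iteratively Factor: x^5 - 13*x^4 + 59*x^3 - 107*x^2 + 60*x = (x - 3)*(x^4 - 10*x^3 + 29*x^2 - 20*x) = (x - 4)*(x - 3)*(x^3 - 6*x^2 + 5*x) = (x - 5)*(x - 4)*(x - 3)*(x^2 - x) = x*(x - 5)*(x - 4)*(x - 3)*(x - 1)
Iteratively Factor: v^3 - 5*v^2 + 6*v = (v)*(v^2 - 5*v + 6) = v*(v - 2)*(v - 3)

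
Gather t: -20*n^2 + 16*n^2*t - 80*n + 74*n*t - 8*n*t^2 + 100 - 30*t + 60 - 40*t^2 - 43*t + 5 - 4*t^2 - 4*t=-20*n^2 - 80*n + t^2*(-8*n - 44) + t*(16*n^2 + 74*n - 77) + 165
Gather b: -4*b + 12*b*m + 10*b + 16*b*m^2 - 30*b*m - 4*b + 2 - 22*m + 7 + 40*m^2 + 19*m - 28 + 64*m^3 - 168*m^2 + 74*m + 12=b*(16*m^2 - 18*m + 2) + 64*m^3 - 128*m^2 + 71*m - 7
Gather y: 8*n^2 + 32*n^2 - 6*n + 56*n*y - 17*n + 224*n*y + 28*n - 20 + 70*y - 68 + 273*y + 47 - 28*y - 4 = 40*n^2 + 5*n + y*(280*n + 315) - 45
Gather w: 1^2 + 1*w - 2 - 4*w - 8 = -3*w - 9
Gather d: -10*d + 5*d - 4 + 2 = -5*d - 2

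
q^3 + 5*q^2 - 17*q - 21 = (q - 3)*(q + 1)*(q + 7)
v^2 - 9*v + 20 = (v - 5)*(v - 4)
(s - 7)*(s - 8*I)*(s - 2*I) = s^3 - 7*s^2 - 10*I*s^2 - 16*s + 70*I*s + 112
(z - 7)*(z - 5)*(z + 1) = z^3 - 11*z^2 + 23*z + 35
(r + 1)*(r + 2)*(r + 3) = r^3 + 6*r^2 + 11*r + 6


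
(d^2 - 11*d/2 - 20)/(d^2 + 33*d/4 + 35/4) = 2*(2*d^2 - 11*d - 40)/(4*d^2 + 33*d + 35)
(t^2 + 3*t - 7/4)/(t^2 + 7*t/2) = (t - 1/2)/t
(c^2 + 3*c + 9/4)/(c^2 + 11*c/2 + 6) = (c + 3/2)/(c + 4)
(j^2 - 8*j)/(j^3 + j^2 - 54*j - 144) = j/(j^2 + 9*j + 18)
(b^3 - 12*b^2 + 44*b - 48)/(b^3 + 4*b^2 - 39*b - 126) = (b^2 - 6*b + 8)/(b^2 + 10*b + 21)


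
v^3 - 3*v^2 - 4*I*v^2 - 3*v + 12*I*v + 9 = (v - 3)*(v - 3*I)*(v - I)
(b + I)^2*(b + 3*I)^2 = b^4 + 8*I*b^3 - 22*b^2 - 24*I*b + 9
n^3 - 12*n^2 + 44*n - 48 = (n - 6)*(n - 4)*(n - 2)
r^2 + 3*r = r*(r + 3)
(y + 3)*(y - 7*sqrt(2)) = y^2 - 7*sqrt(2)*y + 3*y - 21*sqrt(2)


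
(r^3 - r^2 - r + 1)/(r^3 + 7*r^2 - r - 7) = (r - 1)/(r + 7)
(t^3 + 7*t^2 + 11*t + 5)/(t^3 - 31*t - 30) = (t + 1)/(t - 6)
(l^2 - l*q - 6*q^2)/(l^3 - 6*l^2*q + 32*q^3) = (l - 3*q)/(l^2 - 8*l*q + 16*q^2)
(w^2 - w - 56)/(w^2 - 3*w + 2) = (w^2 - w - 56)/(w^2 - 3*w + 2)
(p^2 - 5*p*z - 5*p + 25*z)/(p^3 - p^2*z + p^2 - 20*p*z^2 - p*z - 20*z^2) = (p - 5)/(p^2 + 4*p*z + p + 4*z)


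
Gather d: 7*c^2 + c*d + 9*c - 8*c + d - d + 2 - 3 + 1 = 7*c^2 + c*d + c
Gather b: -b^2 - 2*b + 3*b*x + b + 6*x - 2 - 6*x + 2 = -b^2 + b*(3*x - 1)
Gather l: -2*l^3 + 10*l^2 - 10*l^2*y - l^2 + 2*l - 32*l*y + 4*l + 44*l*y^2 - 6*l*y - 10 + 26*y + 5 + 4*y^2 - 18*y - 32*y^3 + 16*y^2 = -2*l^3 + l^2*(9 - 10*y) + l*(44*y^2 - 38*y + 6) - 32*y^3 + 20*y^2 + 8*y - 5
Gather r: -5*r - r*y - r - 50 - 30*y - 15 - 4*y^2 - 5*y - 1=r*(-y - 6) - 4*y^2 - 35*y - 66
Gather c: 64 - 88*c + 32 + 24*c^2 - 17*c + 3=24*c^2 - 105*c + 99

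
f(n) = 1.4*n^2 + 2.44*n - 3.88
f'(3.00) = 10.84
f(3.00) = 16.04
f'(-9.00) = -22.76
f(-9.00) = 87.56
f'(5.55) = 17.98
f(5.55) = 52.79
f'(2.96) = 10.73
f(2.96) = 15.61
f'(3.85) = 13.22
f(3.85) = 26.27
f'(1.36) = 6.25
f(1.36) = 2.03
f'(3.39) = 11.93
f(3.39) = 20.48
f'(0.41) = 3.59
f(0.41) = -2.64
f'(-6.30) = -15.20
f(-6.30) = 36.31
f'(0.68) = 4.34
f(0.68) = -1.57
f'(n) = 2.8*n + 2.44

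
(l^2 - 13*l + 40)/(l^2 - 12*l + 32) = (l - 5)/(l - 4)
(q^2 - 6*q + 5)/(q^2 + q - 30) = (q - 1)/(q + 6)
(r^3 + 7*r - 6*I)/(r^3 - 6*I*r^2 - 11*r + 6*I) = (r + 3*I)/(r - 3*I)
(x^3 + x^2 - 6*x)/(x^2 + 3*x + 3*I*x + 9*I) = x*(x - 2)/(x + 3*I)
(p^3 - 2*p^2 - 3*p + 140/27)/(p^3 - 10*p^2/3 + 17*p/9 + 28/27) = (3*p + 5)/(3*p + 1)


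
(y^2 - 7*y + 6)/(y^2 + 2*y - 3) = (y - 6)/(y + 3)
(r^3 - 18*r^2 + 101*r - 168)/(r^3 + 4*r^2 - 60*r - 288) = (r^2 - 10*r + 21)/(r^2 + 12*r + 36)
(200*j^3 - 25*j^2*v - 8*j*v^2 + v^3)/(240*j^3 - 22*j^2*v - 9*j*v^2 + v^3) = (-5*j + v)/(-6*j + v)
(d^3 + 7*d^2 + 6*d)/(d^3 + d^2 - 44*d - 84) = d*(d + 1)/(d^2 - 5*d - 14)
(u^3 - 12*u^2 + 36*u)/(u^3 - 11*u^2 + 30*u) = (u - 6)/(u - 5)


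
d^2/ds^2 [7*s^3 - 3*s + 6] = 42*s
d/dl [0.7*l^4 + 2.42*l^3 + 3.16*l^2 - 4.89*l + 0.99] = 2.8*l^3 + 7.26*l^2 + 6.32*l - 4.89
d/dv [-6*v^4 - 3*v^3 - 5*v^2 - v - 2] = -24*v^3 - 9*v^2 - 10*v - 1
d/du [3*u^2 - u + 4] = 6*u - 1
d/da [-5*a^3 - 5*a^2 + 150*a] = -15*a^2 - 10*a + 150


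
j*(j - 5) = j^2 - 5*j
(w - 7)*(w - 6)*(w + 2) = w^3 - 11*w^2 + 16*w + 84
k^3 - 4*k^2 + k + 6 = (k - 3)*(k - 2)*(k + 1)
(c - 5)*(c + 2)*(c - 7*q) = c^3 - 7*c^2*q - 3*c^2 + 21*c*q - 10*c + 70*q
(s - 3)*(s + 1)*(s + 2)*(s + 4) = s^4 + 4*s^3 - 7*s^2 - 34*s - 24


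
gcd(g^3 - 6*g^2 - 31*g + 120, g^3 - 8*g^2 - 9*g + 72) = g^2 - 11*g + 24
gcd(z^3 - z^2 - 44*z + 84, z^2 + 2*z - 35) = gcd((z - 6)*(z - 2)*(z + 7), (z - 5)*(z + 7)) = z + 7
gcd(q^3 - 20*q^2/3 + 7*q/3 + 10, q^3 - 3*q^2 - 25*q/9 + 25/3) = q - 5/3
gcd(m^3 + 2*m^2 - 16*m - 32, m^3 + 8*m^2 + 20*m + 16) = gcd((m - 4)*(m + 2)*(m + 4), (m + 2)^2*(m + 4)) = m^2 + 6*m + 8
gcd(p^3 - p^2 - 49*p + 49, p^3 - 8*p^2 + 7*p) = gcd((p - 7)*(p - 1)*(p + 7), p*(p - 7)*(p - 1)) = p^2 - 8*p + 7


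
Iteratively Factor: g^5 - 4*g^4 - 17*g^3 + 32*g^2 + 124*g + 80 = (g + 2)*(g^4 - 6*g^3 - 5*g^2 + 42*g + 40) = (g - 4)*(g + 2)*(g^3 - 2*g^2 - 13*g - 10) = (g - 5)*(g - 4)*(g + 2)*(g^2 + 3*g + 2) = (g - 5)*(g - 4)*(g + 1)*(g + 2)*(g + 2)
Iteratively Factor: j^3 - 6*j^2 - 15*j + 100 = (j - 5)*(j^2 - j - 20) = (j - 5)*(j + 4)*(j - 5)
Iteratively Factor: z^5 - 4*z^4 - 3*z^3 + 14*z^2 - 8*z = (z - 4)*(z^4 - 3*z^2 + 2*z) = (z - 4)*(z + 2)*(z^3 - 2*z^2 + z) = z*(z - 4)*(z + 2)*(z^2 - 2*z + 1) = z*(z - 4)*(z - 1)*(z + 2)*(z - 1)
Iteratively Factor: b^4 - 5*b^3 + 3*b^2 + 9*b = (b)*(b^3 - 5*b^2 + 3*b + 9) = b*(b + 1)*(b^2 - 6*b + 9) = b*(b - 3)*(b + 1)*(b - 3)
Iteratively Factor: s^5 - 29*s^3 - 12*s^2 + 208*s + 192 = (s + 1)*(s^4 - s^3 - 28*s^2 + 16*s + 192) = (s + 1)*(s + 4)*(s^3 - 5*s^2 - 8*s + 48) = (s + 1)*(s + 3)*(s + 4)*(s^2 - 8*s + 16) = (s - 4)*(s + 1)*(s + 3)*(s + 4)*(s - 4)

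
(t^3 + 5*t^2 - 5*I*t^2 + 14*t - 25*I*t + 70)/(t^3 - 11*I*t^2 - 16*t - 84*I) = (t + 5)/(t - 6*I)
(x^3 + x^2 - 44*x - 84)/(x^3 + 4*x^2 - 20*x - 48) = (x - 7)/(x - 4)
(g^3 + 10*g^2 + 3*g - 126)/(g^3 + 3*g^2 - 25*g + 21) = (g + 6)/(g - 1)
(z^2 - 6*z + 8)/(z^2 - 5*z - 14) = (-z^2 + 6*z - 8)/(-z^2 + 5*z + 14)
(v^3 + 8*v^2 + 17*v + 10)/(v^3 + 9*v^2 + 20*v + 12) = (v + 5)/(v + 6)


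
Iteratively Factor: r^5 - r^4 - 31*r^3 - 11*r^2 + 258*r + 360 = (r - 4)*(r^4 + 3*r^3 - 19*r^2 - 87*r - 90) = (r - 5)*(r - 4)*(r^3 + 8*r^2 + 21*r + 18) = (r - 5)*(r - 4)*(r + 2)*(r^2 + 6*r + 9) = (r - 5)*(r - 4)*(r + 2)*(r + 3)*(r + 3)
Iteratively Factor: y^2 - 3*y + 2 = (y - 1)*(y - 2)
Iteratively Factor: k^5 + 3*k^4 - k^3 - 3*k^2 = (k)*(k^4 + 3*k^3 - k^2 - 3*k) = k^2*(k^3 + 3*k^2 - k - 3) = k^2*(k - 1)*(k^2 + 4*k + 3) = k^2*(k - 1)*(k + 1)*(k + 3)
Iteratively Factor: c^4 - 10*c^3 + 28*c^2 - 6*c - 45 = (c - 3)*(c^3 - 7*c^2 + 7*c + 15) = (c - 3)^2*(c^2 - 4*c - 5) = (c - 3)^2*(c + 1)*(c - 5)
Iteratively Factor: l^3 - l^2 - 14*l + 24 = (l - 3)*(l^2 + 2*l - 8) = (l - 3)*(l + 4)*(l - 2)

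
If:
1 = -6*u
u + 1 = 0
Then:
No Solution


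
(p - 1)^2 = p^2 - 2*p + 1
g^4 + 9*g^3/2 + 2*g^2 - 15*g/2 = g*(g - 1)*(g + 5/2)*(g + 3)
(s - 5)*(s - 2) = s^2 - 7*s + 10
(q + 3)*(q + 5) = q^2 + 8*q + 15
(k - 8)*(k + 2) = k^2 - 6*k - 16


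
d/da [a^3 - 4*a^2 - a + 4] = 3*a^2 - 8*a - 1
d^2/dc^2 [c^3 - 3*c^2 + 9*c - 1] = 6*c - 6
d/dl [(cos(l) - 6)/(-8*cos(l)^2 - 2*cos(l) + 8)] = (24*cos(l) - cos(2*l))*sin(l)/(-4*sin(l)^2 + cos(l))^2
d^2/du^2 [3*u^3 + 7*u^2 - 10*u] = 18*u + 14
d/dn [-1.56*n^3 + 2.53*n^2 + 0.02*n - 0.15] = -4.68*n^2 + 5.06*n + 0.02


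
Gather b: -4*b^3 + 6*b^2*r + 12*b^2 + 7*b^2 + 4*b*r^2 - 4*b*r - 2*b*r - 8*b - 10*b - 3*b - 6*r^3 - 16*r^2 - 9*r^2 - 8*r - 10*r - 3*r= -4*b^3 + b^2*(6*r + 19) + b*(4*r^2 - 6*r - 21) - 6*r^3 - 25*r^2 - 21*r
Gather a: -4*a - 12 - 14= -4*a - 26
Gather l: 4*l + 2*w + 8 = 4*l + 2*w + 8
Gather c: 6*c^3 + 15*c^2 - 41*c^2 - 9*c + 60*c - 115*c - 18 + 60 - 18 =6*c^3 - 26*c^2 - 64*c + 24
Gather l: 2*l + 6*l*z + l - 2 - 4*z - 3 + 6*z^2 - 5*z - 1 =l*(6*z + 3) + 6*z^2 - 9*z - 6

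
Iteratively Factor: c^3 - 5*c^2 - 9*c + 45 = (c - 5)*(c^2 - 9) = (c - 5)*(c + 3)*(c - 3)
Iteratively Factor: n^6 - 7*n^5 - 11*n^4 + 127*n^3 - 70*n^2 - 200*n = (n + 1)*(n^5 - 8*n^4 - 3*n^3 + 130*n^2 - 200*n) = (n - 5)*(n + 1)*(n^4 - 3*n^3 - 18*n^2 + 40*n) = (n - 5)*(n - 2)*(n + 1)*(n^3 - n^2 - 20*n) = n*(n - 5)*(n - 2)*(n + 1)*(n^2 - n - 20) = n*(n - 5)*(n - 2)*(n + 1)*(n + 4)*(n - 5)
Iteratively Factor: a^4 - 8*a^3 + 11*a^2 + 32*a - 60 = (a - 5)*(a^3 - 3*a^2 - 4*a + 12) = (a - 5)*(a - 3)*(a^2 - 4) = (a - 5)*(a - 3)*(a + 2)*(a - 2)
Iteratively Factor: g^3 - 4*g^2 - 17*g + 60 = (g + 4)*(g^2 - 8*g + 15) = (g - 5)*(g + 4)*(g - 3)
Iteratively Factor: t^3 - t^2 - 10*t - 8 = (t + 2)*(t^2 - 3*t - 4) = (t + 1)*(t + 2)*(t - 4)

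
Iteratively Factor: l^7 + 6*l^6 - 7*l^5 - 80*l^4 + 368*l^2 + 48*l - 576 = (l - 2)*(l^6 + 8*l^5 + 9*l^4 - 62*l^3 - 124*l^2 + 120*l + 288) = (l - 2)^2*(l^5 + 10*l^4 + 29*l^3 - 4*l^2 - 132*l - 144) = (l - 2)^2*(l + 4)*(l^4 + 6*l^3 + 5*l^2 - 24*l - 36) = (l - 2)^2*(l + 3)*(l + 4)*(l^3 + 3*l^2 - 4*l - 12) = (l - 2)^2*(l + 3)^2*(l + 4)*(l^2 - 4) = (l - 2)^2*(l + 2)*(l + 3)^2*(l + 4)*(l - 2)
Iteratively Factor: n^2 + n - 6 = (n - 2)*(n + 3)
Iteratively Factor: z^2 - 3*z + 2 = (z - 2)*(z - 1)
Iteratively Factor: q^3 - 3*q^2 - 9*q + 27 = (q - 3)*(q^2 - 9) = (q - 3)*(q + 3)*(q - 3)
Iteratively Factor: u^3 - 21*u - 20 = (u - 5)*(u^2 + 5*u + 4) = (u - 5)*(u + 4)*(u + 1)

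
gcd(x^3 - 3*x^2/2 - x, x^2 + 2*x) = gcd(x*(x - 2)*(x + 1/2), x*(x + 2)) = x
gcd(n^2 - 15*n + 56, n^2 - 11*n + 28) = n - 7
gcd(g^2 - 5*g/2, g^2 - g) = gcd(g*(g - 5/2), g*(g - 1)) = g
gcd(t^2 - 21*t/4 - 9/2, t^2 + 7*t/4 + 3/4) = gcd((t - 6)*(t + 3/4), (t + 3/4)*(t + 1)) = t + 3/4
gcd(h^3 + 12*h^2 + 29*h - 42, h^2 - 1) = h - 1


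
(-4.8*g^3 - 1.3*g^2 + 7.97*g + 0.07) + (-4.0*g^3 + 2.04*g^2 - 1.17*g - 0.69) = -8.8*g^3 + 0.74*g^2 + 6.8*g - 0.62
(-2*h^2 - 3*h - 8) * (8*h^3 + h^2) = -16*h^5 - 26*h^4 - 67*h^3 - 8*h^2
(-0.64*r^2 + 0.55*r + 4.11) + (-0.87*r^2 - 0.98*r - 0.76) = -1.51*r^2 - 0.43*r + 3.35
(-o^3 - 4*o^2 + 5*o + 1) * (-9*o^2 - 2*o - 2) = 9*o^5 + 38*o^4 - 35*o^3 - 11*o^2 - 12*o - 2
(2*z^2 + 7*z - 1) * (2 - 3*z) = -6*z^3 - 17*z^2 + 17*z - 2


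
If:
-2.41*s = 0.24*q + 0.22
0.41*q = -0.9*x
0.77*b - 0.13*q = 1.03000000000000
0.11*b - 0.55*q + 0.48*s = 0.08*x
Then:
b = 1.37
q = 0.19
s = -0.11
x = -0.09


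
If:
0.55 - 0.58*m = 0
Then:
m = 0.95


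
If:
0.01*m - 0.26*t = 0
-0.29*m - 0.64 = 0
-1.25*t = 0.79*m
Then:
No Solution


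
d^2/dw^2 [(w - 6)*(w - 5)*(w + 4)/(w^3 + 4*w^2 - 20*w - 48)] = 2*(-11*w^6 + 18*w^5 + 420*w^4 + 1016*w^3 - 6624*w^2 - 12672*w + 68352)/(w^9 + 12*w^8 - 12*w^7 - 560*w^6 - 912*w^5 + 8256*w^4 + 21952*w^3 - 29952*w^2 - 138240*w - 110592)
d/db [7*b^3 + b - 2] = 21*b^2 + 1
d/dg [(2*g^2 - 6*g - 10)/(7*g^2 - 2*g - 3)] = 2*(19*g^2 + 64*g - 1)/(49*g^4 - 28*g^3 - 38*g^2 + 12*g + 9)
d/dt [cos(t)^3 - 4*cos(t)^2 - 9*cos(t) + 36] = (-3*cos(t)^2 + 8*cos(t) + 9)*sin(t)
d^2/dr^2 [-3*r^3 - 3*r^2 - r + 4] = -18*r - 6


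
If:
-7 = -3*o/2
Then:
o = 14/3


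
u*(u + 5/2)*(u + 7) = u^3 + 19*u^2/2 + 35*u/2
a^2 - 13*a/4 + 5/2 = (a - 2)*(a - 5/4)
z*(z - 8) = z^2 - 8*z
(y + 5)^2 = y^2 + 10*y + 25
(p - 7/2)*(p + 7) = p^2 + 7*p/2 - 49/2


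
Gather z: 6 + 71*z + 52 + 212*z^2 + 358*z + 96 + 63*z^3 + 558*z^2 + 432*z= 63*z^3 + 770*z^2 + 861*z + 154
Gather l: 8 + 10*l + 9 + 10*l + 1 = 20*l + 18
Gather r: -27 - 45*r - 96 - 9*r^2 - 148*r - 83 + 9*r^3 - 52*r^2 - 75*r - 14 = 9*r^3 - 61*r^2 - 268*r - 220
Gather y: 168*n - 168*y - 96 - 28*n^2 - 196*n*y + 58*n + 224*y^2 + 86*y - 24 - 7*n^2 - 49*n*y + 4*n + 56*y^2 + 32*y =-35*n^2 + 230*n + 280*y^2 + y*(-245*n - 50) - 120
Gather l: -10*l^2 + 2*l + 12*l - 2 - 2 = -10*l^2 + 14*l - 4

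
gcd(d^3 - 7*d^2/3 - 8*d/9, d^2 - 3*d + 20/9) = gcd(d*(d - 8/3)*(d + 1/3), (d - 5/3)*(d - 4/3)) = 1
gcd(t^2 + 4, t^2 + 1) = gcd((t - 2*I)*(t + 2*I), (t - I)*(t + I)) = 1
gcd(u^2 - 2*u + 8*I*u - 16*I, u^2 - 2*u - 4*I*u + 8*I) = u - 2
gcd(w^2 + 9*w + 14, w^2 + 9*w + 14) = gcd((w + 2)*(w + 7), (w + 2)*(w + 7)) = w^2 + 9*w + 14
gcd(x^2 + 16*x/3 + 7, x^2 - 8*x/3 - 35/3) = x + 7/3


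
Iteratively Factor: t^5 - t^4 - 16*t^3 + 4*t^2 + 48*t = (t + 3)*(t^4 - 4*t^3 - 4*t^2 + 16*t) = (t - 4)*(t + 3)*(t^3 - 4*t) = t*(t - 4)*(t + 3)*(t^2 - 4) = t*(t - 4)*(t + 2)*(t + 3)*(t - 2)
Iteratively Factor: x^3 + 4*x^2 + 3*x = (x + 3)*(x^2 + x) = (x + 1)*(x + 3)*(x)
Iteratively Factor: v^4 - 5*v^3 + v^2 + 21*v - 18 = (v - 3)*(v^3 - 2*v^2 - 5*v + 6) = (v - 3)^2*(v^2 + v - 2) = (v - 3)^2*(v - 1)*(v + 2)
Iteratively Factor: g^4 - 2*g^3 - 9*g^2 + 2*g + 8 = (g - 4)*(g^3 + 2*g^2 - g - 2) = (g - 4)*(g - 1)*(g^2 + 3*g + 2) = (g - 4)*(g - 1)*(g + 1)*(g + 2)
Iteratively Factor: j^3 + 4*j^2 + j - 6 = (j + 2)*(j^2 + 2*j - 3) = (j - 1)*(j + 2)*(j + 3)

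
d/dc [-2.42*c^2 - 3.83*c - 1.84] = -4.84*c - 3.83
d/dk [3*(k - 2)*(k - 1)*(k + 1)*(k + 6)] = 12*k^3 + 36*k^2 - 78*k - 12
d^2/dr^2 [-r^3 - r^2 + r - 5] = -6*r - 2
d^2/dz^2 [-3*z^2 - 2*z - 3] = -6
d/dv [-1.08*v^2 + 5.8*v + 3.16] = 5.8 - 2.16*v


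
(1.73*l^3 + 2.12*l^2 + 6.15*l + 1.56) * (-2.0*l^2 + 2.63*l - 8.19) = -3.46*l^5 + 0.3099*l^4 - 20.8931*l^3 - 4.3083*l^2 - 46.2657*l - 12.7764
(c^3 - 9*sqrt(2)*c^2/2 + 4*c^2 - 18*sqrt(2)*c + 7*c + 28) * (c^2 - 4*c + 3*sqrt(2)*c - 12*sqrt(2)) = c^5 - 3*sqrt(2)*c^4/2 - 36*c^3 + 45*sqrt(2)*c^2 + 320*c - 336*sqrt(2)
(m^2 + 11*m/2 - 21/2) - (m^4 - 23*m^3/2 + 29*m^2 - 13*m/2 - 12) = -m^4 + 23*m^3/2 - 28*m^2 + 12*m + 3/2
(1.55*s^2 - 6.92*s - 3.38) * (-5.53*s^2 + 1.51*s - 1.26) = -8.5715*s^4 + 40.6081*s^3 + 6.2892*s^2 + 3.6154*s + 4.2588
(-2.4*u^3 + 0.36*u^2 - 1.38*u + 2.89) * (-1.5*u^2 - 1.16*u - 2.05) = 3.6*u^5 + 2.244*u^4 + 6.5724*u^3 - 3.4722*u^2 - 0.5234*u - 5.9245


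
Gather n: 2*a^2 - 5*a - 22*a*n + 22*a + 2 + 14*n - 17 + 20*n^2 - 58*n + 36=2*a^2 + 17*a + 20*n^2 + n*(-22*a - 44) + 21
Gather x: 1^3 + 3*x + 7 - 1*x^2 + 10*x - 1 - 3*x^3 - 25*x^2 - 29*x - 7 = -3*x^3 - 26*x^2 - 16*x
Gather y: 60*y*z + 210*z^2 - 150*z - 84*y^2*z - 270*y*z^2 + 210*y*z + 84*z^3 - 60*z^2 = -84*y^2*z + y*(-270*z^2 + 270*z) + 84*z^3 + 150*z^2 - 150*z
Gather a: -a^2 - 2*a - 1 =-a^2 - 2*a - 1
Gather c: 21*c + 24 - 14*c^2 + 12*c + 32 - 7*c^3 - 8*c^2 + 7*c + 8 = -7*c^3 - 22*c^2 + 40*c + 64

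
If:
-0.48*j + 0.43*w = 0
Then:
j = 0.895833333333333*w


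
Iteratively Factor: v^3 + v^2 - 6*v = (v - 2)*(v^2 + 3*v) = v*(v - 2)*(v + 3)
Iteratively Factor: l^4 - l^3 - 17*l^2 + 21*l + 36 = (l - 3)*(l^3 + 2*l^2 - 11*l - 12) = (l - 3)*(l + 1)*(l^2 + l - 12) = (l - 3)*(l + 1)*(l + 4)*(l - 3)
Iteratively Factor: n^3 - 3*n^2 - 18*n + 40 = (n - 2)*(n^2 - n - 20) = (n - 2)*(n + 4)*(n - 5)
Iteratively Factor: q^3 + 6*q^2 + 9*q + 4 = (q + 1)*(q^2 + 5*q + 4) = (q + 1)*(q + 4)*(q + 1)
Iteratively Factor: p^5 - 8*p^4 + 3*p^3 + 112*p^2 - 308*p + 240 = (p - 2)*(p^4 - 6*p^3 - 9*p^2 + 94*p - 120) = (p - 5)*(p - 2)*(p^3 - p^2 - 14*p + 24) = (p - 5)*(p - 2)*(p + 4)*(p^2 - 5*p + 6) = (p - 5)*(p - 3)*(p - 2)*(p + 4)*(p - 2)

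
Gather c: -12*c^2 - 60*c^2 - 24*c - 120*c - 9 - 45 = -72*c^2 - 144*c - 54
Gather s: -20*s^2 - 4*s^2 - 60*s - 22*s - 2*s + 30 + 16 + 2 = -24*s^2 - 84*s + 48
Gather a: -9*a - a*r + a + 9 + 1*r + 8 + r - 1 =a*(-r - 8) + 2*r + 16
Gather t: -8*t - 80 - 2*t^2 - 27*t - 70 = -2*t^2 - 35*t - 150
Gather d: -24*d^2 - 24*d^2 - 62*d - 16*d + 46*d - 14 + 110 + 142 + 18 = -48*d^2 - 32*d + 256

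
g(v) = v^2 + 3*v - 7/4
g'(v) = 2*v + 3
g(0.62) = 0.49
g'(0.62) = 4.24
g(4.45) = 31.40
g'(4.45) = 11.90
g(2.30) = 10.44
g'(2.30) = 7.60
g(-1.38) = -3.99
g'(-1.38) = 0.24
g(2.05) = 8.60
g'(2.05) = 7.10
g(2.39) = 11.13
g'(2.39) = 7.78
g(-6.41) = 20.11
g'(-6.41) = -9.82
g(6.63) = 62.10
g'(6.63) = 16.26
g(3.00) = 16.25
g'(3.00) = 9.00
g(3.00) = 16.25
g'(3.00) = 9.00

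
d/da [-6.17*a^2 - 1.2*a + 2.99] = -12.34*a - 1.2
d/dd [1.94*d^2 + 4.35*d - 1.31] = 3.88*d + 4.35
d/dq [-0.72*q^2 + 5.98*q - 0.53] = 5.98 - 1.44*q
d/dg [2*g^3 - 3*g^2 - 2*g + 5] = 6*g^2 - 6*g - 2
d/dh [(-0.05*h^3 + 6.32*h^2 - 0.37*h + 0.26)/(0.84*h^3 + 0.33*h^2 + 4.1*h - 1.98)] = (-5.3253*h^4 + 0.2116*h^3 + 25.6759*h^2 - 25.1988*h - 0.3334)/(0.7056*h^6 + 0.5544*h^5 + 6.9969*h^4 - 0.6204*h^3 + 15.5032*h^2 - 16.236*h + 3.9204)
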